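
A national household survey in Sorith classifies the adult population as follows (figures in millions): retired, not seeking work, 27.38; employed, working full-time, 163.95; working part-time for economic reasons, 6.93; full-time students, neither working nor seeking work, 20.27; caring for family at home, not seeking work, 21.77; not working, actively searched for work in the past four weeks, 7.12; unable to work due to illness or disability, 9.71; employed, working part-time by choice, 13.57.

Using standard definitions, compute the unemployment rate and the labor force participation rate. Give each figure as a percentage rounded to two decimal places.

Employed = 163.95 + 6.93 + 13.57 = 184.45 million (anyone who worked, including part-time for economic reasons, counts as employed).
Unemployed = 7.12 million.
Labor force = 184.45 + 7.12 = 191.57 million.
Not in labor force = 27.38 + 20.27 + 21.77 + 9.71 = 79.13 million (those not working and not actively searching are outside the labor force).
Civilian working-age population = 191.57 + 79.13 = 270.70 million.
Unemployment rate = 7.12 / 191.57 = 3.72%.
Labor force participation rate = 191.57 / 270.70 = 70.77%.

Unemployment rate ≈ 3.72%; labor force participation rate ≈ 70.77%.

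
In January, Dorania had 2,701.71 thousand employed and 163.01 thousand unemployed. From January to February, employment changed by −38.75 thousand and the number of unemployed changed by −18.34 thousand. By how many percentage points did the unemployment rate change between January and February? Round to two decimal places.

The unemployment rate changed by −0.54 percentage points.

January: labor force = 2,701.71 + 163.01 = 2,864.72; u = 163.01/2,864.72 = 5.69%.
February: labor force = 2,662.96 + 144.67 = 2,807.63; u = 144.67/2,807.63 = 5.15%.
Change = 5.15% − 5.69% = −0.54 pp.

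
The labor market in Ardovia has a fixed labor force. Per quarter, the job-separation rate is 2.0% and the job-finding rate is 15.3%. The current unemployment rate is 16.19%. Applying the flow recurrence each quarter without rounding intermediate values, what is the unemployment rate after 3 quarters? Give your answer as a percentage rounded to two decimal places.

With a fixed labor force, u_{t+1} = u_t + s·(1−u_t) − f·u_t = u_t·(1−s−f) + s.
Here 1−s−f = 0.827 and s = 0.020.
u_1 = 0.161900 × 0.827 + 0.020 = 0.153891.
u_2 = 0.153891 × 0.827 + 0.020 = 0.147268.
u_3 = 0.147268 × 0.827 + 0.020 = 0.141791.

Unemployment rate after three quarters ≈ 14.18%.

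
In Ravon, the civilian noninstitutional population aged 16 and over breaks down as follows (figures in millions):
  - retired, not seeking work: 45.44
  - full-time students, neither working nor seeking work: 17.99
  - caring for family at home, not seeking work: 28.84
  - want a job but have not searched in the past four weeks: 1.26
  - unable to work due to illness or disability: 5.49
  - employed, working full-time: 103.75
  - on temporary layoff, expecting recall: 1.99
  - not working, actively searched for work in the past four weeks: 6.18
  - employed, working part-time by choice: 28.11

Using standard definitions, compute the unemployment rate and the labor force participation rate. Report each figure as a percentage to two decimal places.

Employed = 103.75 + 28.11 = 131.86 million.
Unemployed = 1.99 + 6.18 = 8.17 million (jobless and actively searching, or on temporary layoff).
Labor force = 131.86 + 8.17 = 140.03 million.
Not in labor force = 45.44 + 17.99 + 28.84 + 1.26 + 5.49 = 99.02 million (those not working and not actively searching are outside the labor force — including those who want a job but have given up searching).
Civilian working-age population = 140.03 + 99.02 = 239.05 million.
Unemployment rate = 8.17 / 140.03 = 5.83%.
Labor force participation rate = 140.03 / 239.05 = 58.58%.

Unemployment rate ≈ 5.83%; labor force participation rate ≈ 58.58%.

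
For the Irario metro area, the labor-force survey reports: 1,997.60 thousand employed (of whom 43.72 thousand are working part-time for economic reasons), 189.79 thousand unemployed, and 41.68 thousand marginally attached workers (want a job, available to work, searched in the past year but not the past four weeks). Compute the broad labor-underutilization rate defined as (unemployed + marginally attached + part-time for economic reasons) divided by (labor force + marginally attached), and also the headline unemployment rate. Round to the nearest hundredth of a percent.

Labor force = 1,997.60 + 189.79 = 2,187.39 thousand.
Numerator = 189.79 + 41.68 + 43.72 = 275.19 thousand.
Denominator = 2,187.39 + 41.68 = 2,229.07 thousand.
Broad rate = 275.19 / 2,229.07 = 12.35%.
Headline unemployment rate = 189.79 / 2,187.39 = 8.68%.

Broad underutilization rate ≈ 12.35%; headline unemployment rate ≈ 8.68%.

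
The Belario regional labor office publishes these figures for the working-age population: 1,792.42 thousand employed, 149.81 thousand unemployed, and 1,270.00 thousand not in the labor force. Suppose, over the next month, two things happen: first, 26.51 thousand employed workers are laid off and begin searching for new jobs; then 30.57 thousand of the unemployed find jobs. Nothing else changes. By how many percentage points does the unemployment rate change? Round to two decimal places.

The unemployment rate changes by −0.21 percentage points.

Initially, labor force = 1,792.42 + 149.81 = 1,942.23 thousand, so u = 149.81/1,942.23 = 7.71%.
After the first change, employed falls and unemployed rises by 26.51; labor force unchanged → E = 1,765.91, U = 176.32, labor force = 1,942.23 thousand.
After the second change, unemployed falls and employed rises by 30.57; labor force unchanged → E = 1,796.48, U = 145.75, labor force = 1,942.23 thousand.
New unemployment rate = 145.75 / 1,942.23 = 7.50%.
Change = 7.50% − 7.71% = −0.21 percentage points.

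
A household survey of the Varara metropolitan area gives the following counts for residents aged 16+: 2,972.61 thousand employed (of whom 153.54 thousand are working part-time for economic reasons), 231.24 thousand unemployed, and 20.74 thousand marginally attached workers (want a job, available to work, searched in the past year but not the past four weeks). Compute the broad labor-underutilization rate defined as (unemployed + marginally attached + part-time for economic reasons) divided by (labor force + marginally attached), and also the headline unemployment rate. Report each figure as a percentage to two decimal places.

Labor force = 2,972.61 + 231.24 = 3,203.85 thousand.
Numerator = 231.24 + 20.74 + 153.54 = 405.52 thousand.
Denominator = 3,203.85 + 20.74 = 3,224.59 thousand.
Broad rate = 405.52 / 3,224.59 = 12.58%.
Headline unemployment rate = 231.24 / 3,203.85 = 7.22%.

Broad underutilization rate ≈ 12.58%; headline unemployment rate ≈ 7.22%.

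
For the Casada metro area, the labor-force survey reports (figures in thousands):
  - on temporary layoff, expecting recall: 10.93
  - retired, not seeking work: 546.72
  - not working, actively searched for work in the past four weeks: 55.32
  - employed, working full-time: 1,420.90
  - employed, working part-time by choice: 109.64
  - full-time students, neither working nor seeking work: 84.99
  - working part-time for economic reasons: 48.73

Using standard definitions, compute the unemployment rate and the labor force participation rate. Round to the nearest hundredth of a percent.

Unemployment rate ≈ 4.03%; labor force participation rate ≈ 72.26%.

Employed = 1,420.90 + 109.64 + 48.73 = 1,579.27 thousand (anyone who worked, including part-time for economic reasons, counts as employed).
Unemployed = 10.93 + 55.32 = 66.25 thousand (jobless and actively searching, or on temporary layoff).
Labor force = 1,579.27 + 66.25 = 1,645.52 thousand.
Not in labor force = 546.72 + 84.99 = 631.71 thousand (those not working and not actively searching are outside the labor force).
Civilian working-age population = 1,645.52 + 631.71 = 2,277.23 thousand.
Unemployment rate = 66.25 / 1,645.52 = 4.03%.
Labor force participation rate = 1,645.52 / 2,277.23 = 72.26%.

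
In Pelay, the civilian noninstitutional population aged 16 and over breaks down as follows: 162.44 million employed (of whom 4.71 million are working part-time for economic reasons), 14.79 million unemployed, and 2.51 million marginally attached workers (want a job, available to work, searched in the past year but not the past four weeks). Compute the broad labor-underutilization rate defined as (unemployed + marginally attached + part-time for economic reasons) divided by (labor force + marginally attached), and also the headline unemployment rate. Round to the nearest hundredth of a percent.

Broad underutilization rate ≈ 12.25%; headline unemployment rate ≈ 8.35%.

Labor force = 162.44 + 14.79 = 177.23 million.
Numerator = 14.79 + 2.51 + 4.71 = 22.01 million.
Denominator = 177.23 + 2.51 = 179.74 million.
Broad rate = 22.01 / 179.74 = 12.25%.
Headline unemployment rate = 14.79 / 177.23 = 8.35%.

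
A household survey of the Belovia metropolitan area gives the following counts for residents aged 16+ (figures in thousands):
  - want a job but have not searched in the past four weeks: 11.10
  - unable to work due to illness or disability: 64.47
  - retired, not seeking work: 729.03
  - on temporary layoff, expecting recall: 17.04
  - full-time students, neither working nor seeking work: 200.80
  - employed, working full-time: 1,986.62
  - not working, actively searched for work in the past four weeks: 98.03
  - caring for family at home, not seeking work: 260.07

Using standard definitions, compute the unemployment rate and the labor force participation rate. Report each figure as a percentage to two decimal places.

Unemployment rate ≈ 5.48%; labor force participation rate ≈ 62.42%.

Employed = 1,986.62 thousand.
Unemployed = 17.04 + 98.03 = 115.07 thousand (jobless and actively searching, or on temporary layoff).
Labor force = 1,986.62 + 115.07 = 2,101.69 thousand.
Not in labor force = 11.10 + 64.47 + 729.03 + 200.80 + 260.07 = 1,265.47 thousand (those not working and not actively searching are outside the labor force — including those who want a job but have given up searching).
Civilian working-age population = 2,101.69 + 1,265.47 = 3,367.16 thousand.
Unemployment rate = 115.07 / 2,101.69 = 5.48%.
Labor force participation rate = 2,101.69 / 3,367.16 = 62.42%.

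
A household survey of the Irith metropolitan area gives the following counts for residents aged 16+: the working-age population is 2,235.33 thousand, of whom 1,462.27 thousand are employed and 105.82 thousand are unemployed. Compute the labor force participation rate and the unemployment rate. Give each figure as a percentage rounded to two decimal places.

Labor force participation rate ≈ 70.15%; unemployment rate ≈ 6.75%.

Labor force = employed + unemployed = 1,462.27 + 105.82 = 1,568.09 thousand.
Unemployment rate = 105.82 / 1,568.09 = 6.75%.
Labor force participation rate = 1,568.09 / 2,235.33 = 70.15%.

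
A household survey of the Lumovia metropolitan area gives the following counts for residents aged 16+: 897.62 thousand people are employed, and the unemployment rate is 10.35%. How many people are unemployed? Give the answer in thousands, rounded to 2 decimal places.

About 103.63 thousand are unemployed.

Let U be the number unemployed. The labor force is E + U, and U/(E+U) = 0.1035.
So U = 0.1035 × 897.62 / (1 − 0.1035) = 92.9037 / 0.8965 ≈ 103.63 thousand.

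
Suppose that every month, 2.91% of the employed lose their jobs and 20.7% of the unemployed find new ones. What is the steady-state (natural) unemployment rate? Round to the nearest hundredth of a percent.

Steady-state unemployment rate ≈ 12.33%.

At steady state the flows balance: s·E = f·U, so U/(E+U) = s/(s+f).
u* = 2.91 / (2.91 + 20.7) = 2.91 / 23.61 = 12.33%.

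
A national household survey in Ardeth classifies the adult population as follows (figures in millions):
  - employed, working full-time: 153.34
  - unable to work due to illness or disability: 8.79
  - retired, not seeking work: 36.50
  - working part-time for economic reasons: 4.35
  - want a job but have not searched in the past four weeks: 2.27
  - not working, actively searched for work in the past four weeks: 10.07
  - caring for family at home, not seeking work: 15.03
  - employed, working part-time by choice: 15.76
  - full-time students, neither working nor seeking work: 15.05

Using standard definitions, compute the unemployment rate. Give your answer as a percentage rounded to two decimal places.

Unemployment rate ≈ 5.49%.

Employed = 153.34 + 4.35 + 15.76 = 173.45 million (anyone who worked, including part-time for economic reasons, counts as employed).
Unemployed = 10.07 million.
Labor force = 173.45 + 10.07 = 183.52 million.
Unemployment rate = 10.07 / 183.52 = 5.49%.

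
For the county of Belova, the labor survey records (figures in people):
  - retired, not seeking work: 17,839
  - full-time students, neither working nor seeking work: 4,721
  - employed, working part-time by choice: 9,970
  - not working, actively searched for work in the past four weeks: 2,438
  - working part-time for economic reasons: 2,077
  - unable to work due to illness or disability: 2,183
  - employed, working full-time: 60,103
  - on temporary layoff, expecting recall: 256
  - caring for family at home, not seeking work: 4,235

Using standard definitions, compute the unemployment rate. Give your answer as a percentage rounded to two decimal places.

Unemployment rate ≈ 3.60%.

Employed = 9,970 + 2,077 + 60,103 = 72,150 (anyone who worked, including part-time for economic reasons, counts as employed).
Unemployed = 2,438 + 256 = 2,694 (jobless and actively searching, or on temporary layoff).
Labor force = 72,150 + 2,694 = 74,844.
Unemployment rate = 2,694 / 74,844 = 3.60%.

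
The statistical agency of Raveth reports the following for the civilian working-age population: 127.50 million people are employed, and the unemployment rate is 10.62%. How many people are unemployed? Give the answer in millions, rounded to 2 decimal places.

Let U be the number unemployed. The labor force is E + U, and U/(E+U) = 0.1062.
So U = 0.1062 × 127.50 / (1 − 0.1062) = 13.5405 / 0.8938 ≈ 15.15 million.

About 15.15 million are unemployed.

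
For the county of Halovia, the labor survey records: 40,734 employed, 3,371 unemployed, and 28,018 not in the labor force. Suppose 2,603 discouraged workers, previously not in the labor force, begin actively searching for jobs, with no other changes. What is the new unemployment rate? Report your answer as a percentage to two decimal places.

Initially, labor force = 40,734 + 3,371 = 44,105, so u = 3,371/44,105 = 7.64%.
After the change, unemployed and labor force both rise by 2,603 → E = 40,734, U = 5,974, labor force = 46,708.
New unemployment rate = 5,974 / 46,708 = 12.79%.

New unemployment rate ≈ 12.79%.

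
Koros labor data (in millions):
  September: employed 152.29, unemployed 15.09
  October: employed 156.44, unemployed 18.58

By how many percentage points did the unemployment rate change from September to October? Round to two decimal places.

The unemployment rate changed by +1.60 percentage points.

September: labor force = 152.29 + 15.09 = 167.38; u = 15.09/167.38 = 9.02%.
October: labor force = 156.44 + 18.58 = 175.02; u = 18.58/175.02 = 10.62%.
Change = 10.62% − 9.02% = +1.60 pp.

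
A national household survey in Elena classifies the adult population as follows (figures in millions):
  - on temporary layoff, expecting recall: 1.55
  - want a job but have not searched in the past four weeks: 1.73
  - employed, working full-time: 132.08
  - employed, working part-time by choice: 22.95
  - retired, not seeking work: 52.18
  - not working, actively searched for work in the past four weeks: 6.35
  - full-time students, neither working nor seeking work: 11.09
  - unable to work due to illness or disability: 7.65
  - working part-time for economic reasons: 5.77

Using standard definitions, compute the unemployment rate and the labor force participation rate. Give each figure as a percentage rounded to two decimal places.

Employed = 132.08 + 22.95 + 5.77 = 160.80 million (anyone who worked, including part-time for economic reasons, counts as employed).
Unemployed = 1.55 + 6.35 = 7.90 million (jobless and actively searching, or on temporary layoff).
Labor force = 160.80 + 7.90 = 168.70 million.
Not in labor force = 1.73 + 52.18 + 11.09 + 7.65 = 72.65 million (those not working and not actively searching are outside the labor force — including those who want a job but have given up searching).
Civilian working-age population = 168.70 + 72.65 = 241.35 million.
Unemployment rate = 7.90 / 168.70 = 4.68%.
Labor force participation rate = 168.70 / 241.35 = 69.90%.

Unemployment rate ≈ 4.68%; labor force participation rate ≈ 69.90%.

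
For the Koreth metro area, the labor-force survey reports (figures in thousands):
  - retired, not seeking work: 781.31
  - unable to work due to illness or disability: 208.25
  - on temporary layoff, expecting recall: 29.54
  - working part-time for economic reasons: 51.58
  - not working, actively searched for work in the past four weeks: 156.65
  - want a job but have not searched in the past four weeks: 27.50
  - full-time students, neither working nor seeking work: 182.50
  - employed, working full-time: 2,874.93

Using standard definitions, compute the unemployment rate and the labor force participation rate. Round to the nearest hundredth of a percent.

Unemployment rate ≈ 5.98%; labor force participation rate ≈ 72.18%.

Employed = 51.58 + 2,874.93 = 2,926.51 thousand (anyone who worked, including part-time for economic reasons, counts as employed).
Unemployed = 29.54 + 156.65 = 186.19 thousand (jobless and actively searching, or on temporary layoff).
Labor force = 2,926.51 + 186.19 = 3,112.70 thousand.
Not in labor force = 781.31 + 208.25 + 27.50 + 182.50 = 1,199.56 thousand (those not working and not actively searching are outside the labor force — including those who want a job but have given up searching).
Civilian working-age population = 3,112.70 + 1,199.56 = 4,312.26 thousand.
Unemployment rate = 186.19 / 3,112.70 = 5.98%.
Labor force participation rate = 3,112.70 / 4,312.26 = 72.18%.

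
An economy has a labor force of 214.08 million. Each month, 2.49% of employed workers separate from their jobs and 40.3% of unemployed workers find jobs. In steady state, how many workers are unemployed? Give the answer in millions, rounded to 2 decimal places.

Steady-state unemployment rate u* = s/(s+f) = 2.49/(2.49+40.3) = 0.058191.
Unemployed = u* × labor force = 0.058191 × 214.08 ≈ 12.46 million.

About 12.46 million are unemployed in steady state.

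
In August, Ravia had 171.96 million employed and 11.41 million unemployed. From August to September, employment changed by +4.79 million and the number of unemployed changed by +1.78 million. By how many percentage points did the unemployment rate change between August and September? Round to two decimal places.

The unemployment rate changed by +0.72 percentage points.

August: labor force = 171.96 + 11.41 = 183.37; u = 11.41/183.37 = 6.22%.
September: labor force = 176.75 + 13.19 = 189.94; u = 13.19/189.94 = 6.94%.
Change = 6.94% − 6.22% = +0.72 pp.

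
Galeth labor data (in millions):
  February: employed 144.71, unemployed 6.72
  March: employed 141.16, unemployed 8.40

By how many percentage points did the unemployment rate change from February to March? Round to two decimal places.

The unemployment rate changed by +1.18 percentage points.

February: labor force = 144.71 + 6.72 = 151.43; u = 6.72/151.43 = 4.44%.
March: labor force = 141.16 + 8.40 = 149.56; u = 8.40/149.56 = 5.62%.
Change = 5.62% − 4.44% = +1.18 pp.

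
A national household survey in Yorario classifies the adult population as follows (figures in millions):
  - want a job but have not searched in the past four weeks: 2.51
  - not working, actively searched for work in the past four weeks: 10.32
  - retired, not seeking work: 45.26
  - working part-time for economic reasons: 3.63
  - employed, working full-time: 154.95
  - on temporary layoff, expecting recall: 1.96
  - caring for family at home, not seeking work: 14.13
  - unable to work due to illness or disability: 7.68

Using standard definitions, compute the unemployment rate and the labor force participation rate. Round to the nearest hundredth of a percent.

Unemployment rate ≈ 7.19%; labor force participation rate ≈ 71.06%.

Employed = 3.63 + 154.95 = 158.58 million (anyone who worked, including part-time for economic reasons, counts as employed).
Unemployed = 10.32 + 1.96 = 12.28 million (jobless and actively searching, or on temporary layoff).
Labor force = 158.58 + 12.28 = 170.86 million.
Not in labor force = 2.51 + 45.26 + 14.13 + 7.68 = 69.58 million (those not working and not actively searching are outside the labor force — including those who want a job but have given up searching).
Civilian working-age population = 170.86 + 69.58 = 240.44 million.
Unemployment rate = 12.28 / 170.86 = 7.19%.
Labor force participation rate = 170.86 / 240.44 = 71.06%.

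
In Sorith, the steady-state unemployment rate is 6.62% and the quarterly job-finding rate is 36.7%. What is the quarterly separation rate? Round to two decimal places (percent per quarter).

Separation rate ≈ 2.60% per quarter.

From u* = s/(s+f): s = u·f/(1−u).
s = 0.0662 × 36.7 / (1 − 0.0662) = 2.4295 / 0.9338 ≈ 2.60% per quarter.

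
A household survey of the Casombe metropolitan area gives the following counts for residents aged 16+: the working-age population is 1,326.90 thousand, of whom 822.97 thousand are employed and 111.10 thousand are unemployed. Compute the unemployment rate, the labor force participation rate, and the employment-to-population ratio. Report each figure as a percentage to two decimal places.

Unemployment rate ≈ 11.89%; labor force participation rate ≈ 70.39%; employment-population ratio ≈ 62.02%.

Labor force = employed + unemployed = 822.97 + 111.10 = 934.07 thousand.
Unemployment rate = 111.10 / 934.07 = 11.89%.
Labor force participation rate = 934.07 / 1,326.90 = 70.39%.
Employment-population ratio = 822.97 / 1,326.90 = 62.02%.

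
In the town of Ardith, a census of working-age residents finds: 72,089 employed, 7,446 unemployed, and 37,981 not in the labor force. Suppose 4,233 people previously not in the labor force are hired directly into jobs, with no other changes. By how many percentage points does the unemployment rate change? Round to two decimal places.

Initially, labor force = 72,089 + 7,446 = 79,535, so u = 7,446/79,535 = 9.36%.
After the change, employed and labor force both rise by 4,233; unemployed unchanged → E = 76,322, U = 7,446, labor force = 83,768.
New unemployment rate = 7,446 / 83,768 = 8.89%.
Change = 8.89% − 9.36% = −0.47 percentage points.

The unemployment rate changes by −0.47 percentage points.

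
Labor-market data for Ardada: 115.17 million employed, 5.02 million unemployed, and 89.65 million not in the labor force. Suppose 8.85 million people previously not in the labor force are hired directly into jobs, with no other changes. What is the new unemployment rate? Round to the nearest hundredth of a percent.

Initially, labor force = 115.17 + 5.02 = 120.19 million, so u = 5.02/120.19 = 4.18%.
After the change, employed and labor force both rise by 8.85; unemployed unchanged → E = 124.02, U = 5.02, labor force = 129.04 million.
New unemployment rate = 5.02 / 129.04 = 3.89%.

New unemployment rate ≈ 3.89%.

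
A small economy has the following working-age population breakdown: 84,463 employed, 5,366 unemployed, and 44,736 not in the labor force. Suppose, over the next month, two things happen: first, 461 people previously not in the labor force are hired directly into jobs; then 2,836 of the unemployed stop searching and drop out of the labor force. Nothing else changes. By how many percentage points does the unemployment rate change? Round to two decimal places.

The unemployment rate changes by −3.08 percentage points.

Initially, labor force = 84,463 + 5,366 = 89,829, so u = 5,366/89,829 = 5.97%.
After the first change, employed and labor force both rise by 461; unemployed unchanged → E = 84,924, U = 5,366, labor force = 90,290.
After the second change, unemployed and labor force both fall by 2,836 → E = 84,924, U = 2,530, labor force = 87,454.
New unemployment rate = 2,530 / 87,454 = 2.89%.
Change = 2.89% − 5.97% = −3.08 percentage points.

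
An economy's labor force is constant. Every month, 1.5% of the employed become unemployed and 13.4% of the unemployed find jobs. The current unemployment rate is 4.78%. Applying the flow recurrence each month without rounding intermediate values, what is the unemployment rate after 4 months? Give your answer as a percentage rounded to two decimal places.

With a fixed labor force, u_{t+1} = u_t + s·(1−u_t) − f·u_t = u_t·(1−s−f) + s.
Here 1−s−f = 0.851 and s = 0.015.
u_1 = 0.047800 × 0.851 + 0.015 = 0.055678.
u_2 = 0.055678 × 0.851 + 0.015 = 0.062382.
u_3 = 0.062382 × 0.851 + 0.015 = 0.068087.
u_4 = 0.068087 × 0.851 + 0.015 = 0.072942.

Unemployment rate after four months ≈ 7.29%.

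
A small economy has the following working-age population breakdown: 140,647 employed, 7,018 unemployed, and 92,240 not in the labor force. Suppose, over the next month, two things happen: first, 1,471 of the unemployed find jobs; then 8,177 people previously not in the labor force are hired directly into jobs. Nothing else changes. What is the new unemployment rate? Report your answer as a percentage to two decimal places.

Initially, labor force = 140,647 + 7,018 = 147,665, so u = 7,018/147,665 = 4.75%.
After the first change, unemployed falls and employed rises by 1,471; labor force unchanged → E = 142,118, U = 5,547, labor force = 147,665.
After the second change, employed and labor force both rise by 8,177; unemployed unchanged → E = 150,295, U = 5,547, labor force = 155,842.
New unemployment rate = 5,547 / 155,842 = 3.56%.

New unemployment rate ≈ 3.56%.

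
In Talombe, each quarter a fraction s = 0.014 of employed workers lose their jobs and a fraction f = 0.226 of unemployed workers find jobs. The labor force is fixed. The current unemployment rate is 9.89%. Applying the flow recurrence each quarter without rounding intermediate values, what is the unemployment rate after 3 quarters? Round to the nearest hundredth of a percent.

With a fixed labor force, u_{t+1} = u_t + s·(1−u_t) − f·u_t = u_t·(1−s−f) + s.
Here 1−s−f = 0.760 and s = 0.014.
u_1 = 0.098900 × 0.760 + 0.014 = 0.089164.
u_2 = 0.089164 × 0.760 + 0.014 = 0.081765.
u_3 = 0.081765 × 0.760 + 0.014 = 0.076141.

Unemployment rate after three quarters ≈ 7.61%.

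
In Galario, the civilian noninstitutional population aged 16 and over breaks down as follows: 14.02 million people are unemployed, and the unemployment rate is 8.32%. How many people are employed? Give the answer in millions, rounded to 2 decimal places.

Labor force = U / u = 14.02 / 0.0832 ≈ 168.51 million.
Employed = labor force − unemployed = 168.51 − 14.02 = 154.49 million.

About 154.49 million are employed.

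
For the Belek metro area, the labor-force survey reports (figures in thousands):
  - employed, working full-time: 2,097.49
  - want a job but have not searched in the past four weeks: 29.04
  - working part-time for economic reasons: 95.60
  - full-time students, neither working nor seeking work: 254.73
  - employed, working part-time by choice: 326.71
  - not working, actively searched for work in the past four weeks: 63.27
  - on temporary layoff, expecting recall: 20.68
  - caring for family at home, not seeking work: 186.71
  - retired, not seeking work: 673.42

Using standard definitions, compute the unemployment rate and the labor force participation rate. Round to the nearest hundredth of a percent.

Employed = 2,097.49 + 95.60 + 326.71 = 2,519.80 thousand (anyone who worked, including part-time for economic reasons, counts as employed).
Unemployed = 63.27 + 20.68 = 83.95 thousand (jobless and actively searching, or on temporary layoff).
Labor force = 2,519.80 + 83.95 = 2,603.75 thousand.
Not in labor force = 29.04 + 254.73 + 186.71 + 673.42 = 1,143.90 thousand (those not working and not actively searching are outside the labor force — including those who want a job but have given up searching).
Civilian working-age population = 2,603.75 + 1,143.90 = 3,747.65 thousand.
Unemployment rate = 83.95 / 2,603.75 = 3.22%.
Labor force participation rate = 2,603.75 / 3,747.65 = 69.48%.

Unemployment rate ≈ 3.22%; labor force participation rate ≈ 69.48%.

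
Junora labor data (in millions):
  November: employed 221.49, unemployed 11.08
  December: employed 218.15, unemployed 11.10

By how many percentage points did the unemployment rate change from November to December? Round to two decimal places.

November: labor force = 221.49 + 11.08 = 232.57; u = 11.08/232.57 = 4.76%.
December: labor force = 218.15 + 11.10 = 229.25; u = 11.10/229.25 = 4.84%.
Change = 4.84% − 4.76% = +0.08 pp.

The unemployment rate changed by +0.08 percentage points.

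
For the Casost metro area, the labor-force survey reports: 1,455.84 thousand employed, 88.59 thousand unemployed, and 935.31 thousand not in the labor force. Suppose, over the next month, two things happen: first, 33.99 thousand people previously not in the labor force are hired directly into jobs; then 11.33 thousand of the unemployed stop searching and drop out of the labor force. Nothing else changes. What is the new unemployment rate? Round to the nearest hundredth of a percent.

New unemployment rate ≈ 4.93%.

Initially, labor force = 1,455.84 + 88.59 = 1,544.43 thousand, so u = 88.59/1,544.43 = 5.74%.
After the first change, employed and labor force both rise by 33.99; unemployed unchanged → E = 1,489.83, U = 88.59, labor force = 1,578.42 thousand.
After the second change, unemployed and labor force both fall by 11.33 → E = 1,489.83, U = 77.26, labor force = 1,567.09 thousand.
New unemployment rate = 77.26 / 1,567.09 = 4.93%.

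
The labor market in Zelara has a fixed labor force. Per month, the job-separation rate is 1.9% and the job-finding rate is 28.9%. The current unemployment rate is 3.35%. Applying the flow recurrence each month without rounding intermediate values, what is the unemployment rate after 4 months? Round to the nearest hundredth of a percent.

With a fixed labor force, u_{t+1} = u_t + s·(1−u_t) − f·u_t = u_t·(1−s−f) + s.
Here 1−s−f = 0.692 and s = 0.019.
u_1 = 0.033500 × 0.692 + 0.019 = 0.042182.
u_2 = 0.042182 × 0.692 + 0.019 = 0.048190.
u_3 = 0.048190 × 0.692 + 0.019 = 0.052347.
u_4 = 0.052347 × 0.692 + 0.019 = 0.055224.

Unemployment rate after four months ≈ 5.52%.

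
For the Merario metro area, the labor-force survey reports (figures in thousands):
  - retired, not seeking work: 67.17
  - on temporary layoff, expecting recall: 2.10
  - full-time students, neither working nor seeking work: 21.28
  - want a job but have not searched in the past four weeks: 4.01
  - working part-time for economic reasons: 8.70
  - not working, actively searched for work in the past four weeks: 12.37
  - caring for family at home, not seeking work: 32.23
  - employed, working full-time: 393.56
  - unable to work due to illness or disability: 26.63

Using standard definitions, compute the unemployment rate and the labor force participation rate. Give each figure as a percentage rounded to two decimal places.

Unemployment rate ≈ 3.47%; labor force participation rate ≈ 73.36%.

Employed = 8.70 + 393.56 = 402.26 thousand (anyone who worked, including part-time for economic reasons, counts as employed).
Unemployed = 2.10 + 12.37 = 14.47 thousand (jobless and actively searching, or on temporary layoff).
Labor force = 402.26 + 14.47 = 416.73 thousand.
Not in labor force = 67.17 + 21.28 + 4.01 + 32.23 + 26.63 = 151.32 thousand (those not working and not actively searching are outside the labor force — including those who want a job but have given up searching).
Civilian working-age population = 416.73 + 151.32 = 568.05 thousand.
Unemployment rate = 14.47 / 416.73 = 3.47%.
Labor force participation rate = 416.73 / 568.05 = 73.36%.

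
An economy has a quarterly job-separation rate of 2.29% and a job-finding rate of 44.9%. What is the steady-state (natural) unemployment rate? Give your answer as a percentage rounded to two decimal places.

Steady-state unemployment rate ≈ 4.85%.

At steady state the flows balance: s·E = f·U, so U/(E+U) = s/(s+f).
u* = 2.29 / (2.29 + 44.9) = 2.29 / 47.19 = 4.85%.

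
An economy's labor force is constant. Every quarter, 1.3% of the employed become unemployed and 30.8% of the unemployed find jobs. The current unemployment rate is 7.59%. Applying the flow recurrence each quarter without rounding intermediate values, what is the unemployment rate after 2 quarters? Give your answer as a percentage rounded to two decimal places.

Unemployment rate after two quarters ≈ 5.68%.

With a fixed labor force, u_{t+1} = u_t + s·(1−u_t) − f·u_t = u_t·(1−s−f) + s.
Here 1−s−f = 0.679 and s = 0.013.
u_1 = 0.075900 × 0.679 + 0.013 = 0.064536.
u_2 = 0.064536 × 0.679 + 0.013 = 0.056820.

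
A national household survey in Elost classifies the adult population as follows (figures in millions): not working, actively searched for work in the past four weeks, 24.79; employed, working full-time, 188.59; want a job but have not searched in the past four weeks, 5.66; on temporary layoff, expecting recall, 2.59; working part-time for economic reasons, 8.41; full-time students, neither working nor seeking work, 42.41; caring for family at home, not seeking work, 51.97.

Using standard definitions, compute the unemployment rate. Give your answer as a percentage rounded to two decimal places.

Employed = 188.59 + 8.41 = 197.00 million (anyone who worked, including part-time for economic reasons, counts as employed).
Unemployed = 24.79 + 2.59 = 27.38 million (jobless and actively searching, or on temporary layoff).
Labor force = 197.00 + 27.38 = 224.38 million.
Unemployment rate = 27.38 / 224.38 = 12.20%.

Unemployment rate ≈ 12.20%.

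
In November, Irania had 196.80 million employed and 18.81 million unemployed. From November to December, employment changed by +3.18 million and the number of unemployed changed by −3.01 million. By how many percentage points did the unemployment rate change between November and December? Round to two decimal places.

The unemployment rate changed by −1.40 percentage points.

November: labor force = 196.80 + 18.81 = 215.61; u = 18.81/215.61 = 8.72%.
December: labor force = 199.98 + 15.80 = 215.78; u = 15.80/215.78 = 7.32%.
Change = 7.32% − 8.72% = −1.40 pp.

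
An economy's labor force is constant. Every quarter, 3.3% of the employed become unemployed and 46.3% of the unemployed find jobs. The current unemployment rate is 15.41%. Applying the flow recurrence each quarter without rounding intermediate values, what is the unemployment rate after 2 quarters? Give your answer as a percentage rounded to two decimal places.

Unemployment rate after two quarters ≈ 8.88%.

With a fixed labor force, u_{t+1} = u_t + s·(1−u_t) − f·u_t = u_t·(1−s−f) + s.
Here 1−s−f = 0.504 and s = 0.033.
u_1 = 0.154100 × 0.504 + 0.033 = 0.110666.
u_2 = 0.110666 × 0.504 + 0.033 = 0.088776.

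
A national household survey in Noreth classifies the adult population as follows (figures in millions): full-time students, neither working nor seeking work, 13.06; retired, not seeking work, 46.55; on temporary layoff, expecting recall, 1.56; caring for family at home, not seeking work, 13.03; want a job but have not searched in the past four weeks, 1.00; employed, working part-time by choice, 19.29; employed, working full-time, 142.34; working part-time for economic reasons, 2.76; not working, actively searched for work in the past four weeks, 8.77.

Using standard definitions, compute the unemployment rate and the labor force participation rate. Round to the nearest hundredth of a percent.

Employed = 19.29 + 142.34 + 2.76 = 164.39 million (anyone who worked, including part-time for economic reasons, counts as employed).
Unemployed = 1.56 + 8.77 = 10.33 million (jobless and actively searching, or on temporary layoff).
Labor force = 164.39 + 10.33 = 174.72 million.
Not in labor force = 13.06 + 46.55 + 13.03 + 1.00 = 73.64 million (those not working and not actively searching are outside the labor force — including those who want a job but have given up searching).
Civilian working-age population = 174.72 + 73.64 = 248.36 million.
Unemployment rate = 10.33 / 174.72 = 5.91%.
Labor force participation rate = 174.72 / 248.36 = 70.35%.

Unemployment rate ≈ 5.91%; labor force participation rate ≈ 70.35%.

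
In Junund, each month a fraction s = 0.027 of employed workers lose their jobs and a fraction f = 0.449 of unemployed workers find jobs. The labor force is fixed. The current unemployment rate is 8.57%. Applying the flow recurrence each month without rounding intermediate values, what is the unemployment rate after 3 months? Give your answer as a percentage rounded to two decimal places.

Unemployment rate after three months ≈ 6.09%.

With a fixed labor force, u_{t+1} = u_t + s·(1−u_t) − f·u_t = u_t·(1−s−f) + s.
Here 1−s−f = 0.524 and s = 0.027.
u_1 = 0.085700 × 0.524 + 0.027 = 0.071907.
u_2 = 0.071907 × 0.524 + 0.027 = 0.064679.
u_3 = 0.064679 × 0.524 + 0.027 = 0.060892.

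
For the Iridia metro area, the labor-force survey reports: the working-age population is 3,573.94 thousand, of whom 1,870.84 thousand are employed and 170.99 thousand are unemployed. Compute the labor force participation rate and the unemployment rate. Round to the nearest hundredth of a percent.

Labor force = employed + unemployed = 1,870.84 + 170.99 = 2,041.83 thousand.
Unemployment rate = 170.99 / 2,041.83 = 8.37%.
Labor force participation rate = 2,041.83 / 3,573.94 = 57.13%.

Labor force participation rate ≈ 57.13%; unemployment rate ≈ 8.37%.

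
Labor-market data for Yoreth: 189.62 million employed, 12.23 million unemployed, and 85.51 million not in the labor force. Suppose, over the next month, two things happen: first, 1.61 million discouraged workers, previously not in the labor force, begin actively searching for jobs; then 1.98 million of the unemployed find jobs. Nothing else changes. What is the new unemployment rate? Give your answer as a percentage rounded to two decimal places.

Initially, labor force = 189.62 + 12.23 = 201.85 million, so u = 12.23/201.85 = 6.06%.
After the first change, unemployed and labor force both rise by 1.61 → E = 189.62, U = 13.84, labor force = 203.46 million.
After the second change, unemployed falls and employed rises by 1.98; labor force unchanged → E = 191.60, U = 11.86, labor force = 203.46 million.
New unemployment rate = 11.86 / 203.46 = 5.83%.

New unemployment rate ≈ 5.83%.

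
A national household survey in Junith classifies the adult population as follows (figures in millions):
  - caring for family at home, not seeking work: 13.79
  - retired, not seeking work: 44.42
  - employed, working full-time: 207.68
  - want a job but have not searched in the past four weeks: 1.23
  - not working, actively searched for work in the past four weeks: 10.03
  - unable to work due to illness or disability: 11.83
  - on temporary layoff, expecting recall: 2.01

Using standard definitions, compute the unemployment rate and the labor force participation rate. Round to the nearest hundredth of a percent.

Employed = 207.68 million.
Unemployed = 10.03 + 2.01 = 12.04 million (jobless and actively searching, or on temporary layoff).
Labor force = 207.68 + 12.04 = 219.72 million.
Not in labor force = 13.79 + 44.42 + 1.23 + 11.83 = 71.27 million (those not working and not actively searching are outside the labor force — including those who want a job but have given up searching).
Civilian working-age population = 219.72 + 71.27 = 290.99 million.
Unemployment rate = 12.04 / 219.72 = 5.48%.
Labor force participation rate = 219.72 / 290.99 = 75.51%.

Unemployment rate ≈ 5.48%; labor force participation rate ≈ 75.51%.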